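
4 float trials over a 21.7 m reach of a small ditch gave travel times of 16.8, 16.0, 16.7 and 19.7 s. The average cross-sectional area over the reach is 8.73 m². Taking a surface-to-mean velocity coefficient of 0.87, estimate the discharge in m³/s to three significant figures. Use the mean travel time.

9.53 m³/s

t̄ = (16.8 + 16.0 + 16.7 + 19.7) / 4 = 17.3 s
v_surface = L / t̄ = 21.7 / 17.3 = 1.254 m/s
v_mean = 0.87 × 1.254 = 1.091 m/s
Q = A × v_mean = 8.73 × 1.091 = 9.527 m³/s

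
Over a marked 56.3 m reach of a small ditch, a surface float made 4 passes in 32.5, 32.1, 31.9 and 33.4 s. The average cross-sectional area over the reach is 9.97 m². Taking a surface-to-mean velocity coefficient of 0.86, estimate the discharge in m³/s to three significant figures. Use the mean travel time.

t̄ = (32.5 + 32.1 + 31.9 + 33.4) / 4 = 32.475 s
v_surface = L / t̄ = 56.3 / 32.475 = 1.734 m/s
v_mean = 0.86 × 1.734 = 1.491 m/s
Q = A × v_mean = 9.97 × 1.491 = 14.86 m³/s

14.9 m³/s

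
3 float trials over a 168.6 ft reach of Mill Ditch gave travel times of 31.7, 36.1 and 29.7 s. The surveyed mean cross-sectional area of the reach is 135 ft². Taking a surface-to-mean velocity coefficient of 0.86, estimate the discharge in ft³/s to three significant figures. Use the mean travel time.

t̄ = (31.7 + 36.1 + 29.7) / 3 = 32.5 s
v_surface = L / t̄ = 168.6 / 32.5 = 5.188 ft/s
v_mean = 0.86 × 5.188 = 4.461 ft/s
Q = A × v_mean = 135 × 4.461 = 602.3 ft³/s

602 ft³/s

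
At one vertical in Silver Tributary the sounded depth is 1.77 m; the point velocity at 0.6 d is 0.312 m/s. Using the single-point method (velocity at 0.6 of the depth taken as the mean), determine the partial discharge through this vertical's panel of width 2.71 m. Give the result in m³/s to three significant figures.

1.50 m³/s

v̄ = v₀.₆ = 0.312 m/s
q = v̄ × d × w = 0.3120 × 1.77 × 2.71 = 1.497 m³/s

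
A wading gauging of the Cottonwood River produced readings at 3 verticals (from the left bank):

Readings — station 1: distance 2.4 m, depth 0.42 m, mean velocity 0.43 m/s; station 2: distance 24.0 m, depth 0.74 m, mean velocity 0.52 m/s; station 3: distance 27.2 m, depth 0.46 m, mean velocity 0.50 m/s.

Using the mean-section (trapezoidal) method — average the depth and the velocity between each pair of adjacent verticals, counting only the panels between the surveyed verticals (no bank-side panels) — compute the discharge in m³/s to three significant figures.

6.93 m³/s

Panel 1-2: Δb = 21.6 m, d̄ = (0.42+0.74)/2 = 0.58, v̄ = (0.43+0.52)/2 = 0.475 → q = 21.6×0.58×0.475 = 5.951 m³/s
Panel 2-3: Δb = 3.2 m, d̄ = (0.74+0.46)/2 = 0.6, v̄ = (0.52+0.50)/2 = 0.51 → q = 3.2×0.6×0.51 = 0.9792 m³/s
Q = Σ q = 6.930 m³/s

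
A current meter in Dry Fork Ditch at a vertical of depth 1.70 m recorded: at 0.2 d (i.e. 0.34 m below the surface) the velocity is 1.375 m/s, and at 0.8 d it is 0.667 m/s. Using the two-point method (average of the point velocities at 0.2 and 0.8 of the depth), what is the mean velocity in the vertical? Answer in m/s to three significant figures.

1.02 m/s

v̄ = (1.375 + 0.667) / 2 = 1.021 m/s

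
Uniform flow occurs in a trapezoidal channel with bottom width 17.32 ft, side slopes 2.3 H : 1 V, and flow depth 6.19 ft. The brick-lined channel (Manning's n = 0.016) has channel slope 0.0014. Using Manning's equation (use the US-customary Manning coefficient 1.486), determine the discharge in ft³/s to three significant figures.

1720 ft³/s

A = (b + z·y)·y = (17.32 + 2.3×6.19)×6.19 = 195.3 ft²
P = b + 2y√(1+z²) = 17.32 + 2×6.19×√(1+2.3²) = 48.37 ft
R = A/P = 195.3/48.37 = 4.039 ft
Q = (1.486/n)·A·R^(2/3)·S^(1/2) = (1.486/0.016) × 195.3 × 4.039^(2/3) × 0.0014^(1/2) = 1721 ft³/s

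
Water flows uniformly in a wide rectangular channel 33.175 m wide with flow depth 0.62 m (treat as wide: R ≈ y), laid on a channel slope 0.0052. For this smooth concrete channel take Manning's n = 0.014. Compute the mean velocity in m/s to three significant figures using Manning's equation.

3.75 m/s

A = b·y = 33.175 × 0.62 = 20.57 m²
Wide channel: R ≈ y = 0.62 m
Q = (1/n)·A·R^(2/3)·S^(1/2) = (1/0.014) × 20.57 × 0.6200^(2/3) × 0.0052^(1/2) = 77.03 m³/s
V = Q/A = 77.03/20.57 = 3.745 m/s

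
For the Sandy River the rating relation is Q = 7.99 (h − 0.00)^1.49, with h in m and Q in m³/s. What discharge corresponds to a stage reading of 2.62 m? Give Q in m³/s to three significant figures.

33.6 m³/s

Q = 7.99 × (2.62 − 0.00)^1.49 = 7.99 × 2.62^1.49 = 33.56 m³/s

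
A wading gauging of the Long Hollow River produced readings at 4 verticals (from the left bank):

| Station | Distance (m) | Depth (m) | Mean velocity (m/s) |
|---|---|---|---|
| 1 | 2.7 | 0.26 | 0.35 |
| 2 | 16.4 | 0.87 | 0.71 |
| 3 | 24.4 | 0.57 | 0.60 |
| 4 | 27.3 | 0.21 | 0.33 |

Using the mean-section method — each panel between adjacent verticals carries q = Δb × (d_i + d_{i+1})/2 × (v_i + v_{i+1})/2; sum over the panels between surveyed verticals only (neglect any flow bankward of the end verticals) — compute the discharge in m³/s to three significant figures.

Panel 1-2: Δb = 13.7 m, d̄ = (0.26+0.87)/2 = 0.565, v̄ = (0.35+0.71)/2 = 0.53 → q = 13.7×0.565×0.53 = 4.102 m³/s
Panel 2-3: Δb = 8 m, d̄ = (0.87+0.57)/2 = 0.72, v̄ = (0.71+0.60)/2 = 0.655 → q = 8×0.72×0.655 = 3.773 m³/s
Panel 3-4: Δb = 2.9 m, d̄ = (0.57+0.21)/2 = 0.39, v̄ = (0.60+0.33)/2 = 0.465 → q = 2.9×0.39×0.465 = 0.5259 m³/s
Q = Σ q = 8.401 m³/s

8.40 m³/s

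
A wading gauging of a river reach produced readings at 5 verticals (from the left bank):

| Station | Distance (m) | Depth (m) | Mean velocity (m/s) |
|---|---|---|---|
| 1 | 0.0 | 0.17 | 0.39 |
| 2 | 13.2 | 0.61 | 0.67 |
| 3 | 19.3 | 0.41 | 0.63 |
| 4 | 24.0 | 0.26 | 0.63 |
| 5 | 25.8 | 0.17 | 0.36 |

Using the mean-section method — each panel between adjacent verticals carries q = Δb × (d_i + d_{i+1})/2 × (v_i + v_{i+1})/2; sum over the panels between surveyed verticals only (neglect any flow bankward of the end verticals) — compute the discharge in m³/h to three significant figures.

21400 m³/h

Panel 1-2: Δb = 13.2 m, d̄ = (0.17+0.61)/2 = 0.39, v̄ = (0.39+0.67)/2 = 0.53 → q = 13.2×0.39×0.53 = 2.728 m³/s
Panel 2-3: Δb = 6.1 m, d̄ = (0.61+0.41)/2 = 0.51, v̄ = (0.67+0.63)/2 = 0.65 → q = 6.1×0.51×0.65 = 2.022 m³/s
Panel 3-4: Δb = 4.7 m, d̄ = (0.41+0.26)/2 = 0.335, v̄ = (0.63+0.63)/2 = 0.63 → q = 4.7×0.335×0.63 = 0.9919 m³/s
Panel 4-5: Δb = 1.8 m, d̄ = (0.26+0.17)/2 = 0.215, v̄ = (0.63+0.36)/2 = 0.495 → q = 1.8×0.215×0.495 = 0.1916 m³/s
Q = Σ q = 5.934 m³/s
= 5.934 × 3600 = 21360 m³/h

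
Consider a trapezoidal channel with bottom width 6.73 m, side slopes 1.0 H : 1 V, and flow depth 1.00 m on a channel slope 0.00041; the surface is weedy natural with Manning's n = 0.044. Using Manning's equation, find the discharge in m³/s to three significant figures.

3.09 m³/s

A = (b + z·y)·y = (6.73 + 1.0×1.00)×1.00 = 7.730 m²
P = b + 2y√(1+z²) = 6.73 + 2×1.00×√(1+1.0²) = 9.558 m
R = A/P = 7.730/9.558 = 0.8087 m
Q = (1/n)·A·R^(2/3)·S^(1/2) = (1/0.044) × 7.730 × 0.8087^(2/3) × 0.00041^(1/2) = 3.088 m³/s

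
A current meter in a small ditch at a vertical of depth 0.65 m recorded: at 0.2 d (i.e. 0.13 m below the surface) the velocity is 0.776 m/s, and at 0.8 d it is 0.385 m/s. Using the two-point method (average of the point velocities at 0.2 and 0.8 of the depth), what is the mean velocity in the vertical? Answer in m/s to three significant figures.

0.581 m/s

v̄ = (0.776 + 0.385) / 2 = 0.5805 m/s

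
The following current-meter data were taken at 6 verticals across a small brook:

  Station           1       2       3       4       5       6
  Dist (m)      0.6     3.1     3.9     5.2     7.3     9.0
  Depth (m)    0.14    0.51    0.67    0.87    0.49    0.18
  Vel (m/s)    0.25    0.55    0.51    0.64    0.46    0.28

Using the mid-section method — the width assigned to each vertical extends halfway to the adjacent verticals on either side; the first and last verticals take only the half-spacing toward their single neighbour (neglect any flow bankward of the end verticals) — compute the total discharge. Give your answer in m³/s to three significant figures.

w_1 = (3.1 − 0.6)/2 = 1.25 m; q_1 = 0.25 × 0.14 × 1.25 = 0.04375 m³/s
w_2 = (3.9 − 0.6)/2 = 1.65 m; q_2 = 0.55 × 0.51 × 1.65 = 0.4628 m³/s
w_3 = (5.2 − 3.1)/2 = 1.05 m; q_3 = 0.51 × 0.67 × 1.05 = 0.3588 m³/s
w_4 = (7.3 − 3.9)/2 = 1.7 m; q_4 = 0.64 × 0.87 × 1.7 = 0.9466 m³/s
w_5 = (9.0 − 5.2)/2 = 1.9 m; q_5 = 0.46 × 0.49 × 1.9 = 0.4283 m³/s
w_6 = (9.0 − 7.3)/2 = 0.85 m; q_6 = 0.28 × 0.18 × 0.85 = 0.04284 m³/s
Q = Σ qᵢ = 2.283 m³/s

2.28 m³/s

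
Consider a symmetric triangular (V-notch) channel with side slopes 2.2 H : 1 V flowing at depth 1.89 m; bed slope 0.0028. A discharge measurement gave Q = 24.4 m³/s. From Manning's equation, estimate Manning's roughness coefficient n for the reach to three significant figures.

0.0154

A = z·y² = 2.2×1.89² = 7.859 m²
P = 2y√(1+z²) = 2×1.89×√(1+2.2²) = 9.135 m
R = A/P = 7.859/9.135 = 0.8603 m
n = (1/Q)·A·R^(2/3)·S^(1/2) = (1/24.4) × 7.859 × 0.9045 × 0.05292 = 0.01542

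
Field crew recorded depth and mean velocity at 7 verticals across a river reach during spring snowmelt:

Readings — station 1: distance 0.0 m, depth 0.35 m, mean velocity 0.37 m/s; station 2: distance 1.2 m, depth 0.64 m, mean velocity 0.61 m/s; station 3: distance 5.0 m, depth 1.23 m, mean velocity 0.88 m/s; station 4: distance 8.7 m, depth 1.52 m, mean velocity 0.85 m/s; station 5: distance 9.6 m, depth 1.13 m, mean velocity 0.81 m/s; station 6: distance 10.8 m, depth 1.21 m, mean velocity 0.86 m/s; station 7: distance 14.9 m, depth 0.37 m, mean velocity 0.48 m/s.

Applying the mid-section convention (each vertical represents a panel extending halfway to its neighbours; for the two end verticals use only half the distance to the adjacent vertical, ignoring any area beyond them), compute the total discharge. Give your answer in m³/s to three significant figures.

12.2 m³/s

w_1 = (1.2 − 0.0)/2 = 0.6 m; q_1 = 0.37 × 0.35 × 0.6 = 0.07770 m³/s
w_2 = (5.0 − 0.0)/2 = 2.5 m; q_2 = 0.61 × 0.64 × 2.5 = 0.9760 m³/s
w_3 = (8.7 − 1.2)/2 = 3.75 m; q_3 = 0.88 × 1.23 × 3.75 = 4.059 m³/s
w_4 = (9.6 − 5.0)/2 = 2.3 m; q_4 = 0.85 × 1.52 × 2.3 = 2.972 m³/s
w_5 = (10.8 − 8.7)/2 = 1.05 m; q_5 = 0.81 × 1.13 × 1.05 = 0.9611 m³/s
w_6 = (14.9 − 9.6)/2 = 2.65 m; q_6 = 0.86 × 1.21 × 2.65 = 2.758 m³/s
w_7 = (14.9 − 10.8)/2 = 2.05 m; q_7 = 0.48 × 0.37 × 2.05 = 0.3641 m³/s
Q = Σ qᵢ = 12.17 m³/s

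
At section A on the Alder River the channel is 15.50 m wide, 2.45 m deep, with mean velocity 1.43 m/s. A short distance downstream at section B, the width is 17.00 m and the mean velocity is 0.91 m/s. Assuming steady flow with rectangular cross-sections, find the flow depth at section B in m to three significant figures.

3.51 m

Q = A₁V₁ = (15.50×2.45) × 1.43 = 54.30 m³/s
d₂ = Q/(b₂ V₂) = 54.30/(17.00×0.91) = 3.510 m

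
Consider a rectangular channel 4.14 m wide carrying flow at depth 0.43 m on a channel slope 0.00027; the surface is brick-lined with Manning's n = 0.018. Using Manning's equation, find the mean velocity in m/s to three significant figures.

0.459 m/s

A = b·y = 4.14 × 0.43 = 1.780 m²
P = b + 2y = 4.14 + 2×0.43 = 5.000 m
R = A/P = 1.780/5.000 = 0.3560 m
Q = (1/n)·A·R^(2/3)·S^(1/2) = (1/0.018) × 1.780 × 0.3560^(2/3) × 0.00027^(1/2) = 0.8164 m³/s
V = Q/A = 0.8164/1.780 = 0.4586 m/s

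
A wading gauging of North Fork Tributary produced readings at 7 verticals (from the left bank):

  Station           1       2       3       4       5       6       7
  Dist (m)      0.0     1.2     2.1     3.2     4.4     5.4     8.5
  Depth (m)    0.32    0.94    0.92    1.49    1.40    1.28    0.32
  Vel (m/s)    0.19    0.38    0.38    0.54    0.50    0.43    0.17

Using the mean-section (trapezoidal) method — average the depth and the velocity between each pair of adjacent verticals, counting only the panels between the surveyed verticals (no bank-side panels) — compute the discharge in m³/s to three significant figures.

Panel 1-2: Δb = 1.2 m, d̄ = (0.32+0.94)/2 = 0.63, v̄ = (0.19+0.38)/2 = 0.285 → q = 1.2×0.63×0.285 = 0.2155 m³/s
Panel 2-3: Δb = 0.9 m, d̄ = (0.94+0.92)/2 = 0.93, v̄ = (0.38+0.38)/2 = 0.38 → q = 0.9×0.93×0.38 = 0.3181 m³/s
Panel 3-4: Δb = 1.1 m, d̄ = (0.92+1.49)/2 = 1.205, v̄ = (0.38+0.54)/2 = 0.46 → q = 1.1×1.205×0.46 = 0.6097 m³/s
Panel 4-5: Δb = 1.2 m, d̄ = (1.49+1.40)/2 = 1.445, v̄ = (0.54+0.50)/2 = 0.52 → q = 1.2×1.445×0.52 = 0.9017 m³/s
Panel 5-6: Δb = 1 m, d̄ = (1.40+1.28)/2 = 1.34, v̄ = (0.50+0.43)/2 = 0.465 → q = 1×1.34×0.465 = 0.6231 m³/s
Panel 6-7: Δb = 3.1 m, d̄ = (1.28+0.32)/2 = 0.8, v̄ = (0.43+0.17)/2 = 0.3 → q = 3.1×0.8×0.3 = 0.7440 m³/s
Q = Σ q = 3.412 m³/s

3.41 m³/s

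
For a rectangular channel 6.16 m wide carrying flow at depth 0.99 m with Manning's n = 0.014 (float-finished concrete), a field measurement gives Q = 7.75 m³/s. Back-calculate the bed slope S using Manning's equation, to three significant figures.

A = b·y = 6.16 × 0.99 = 6.098 m²
P = b + 2y = 6.16 + 2×0.99 = 8.140 m
R = A/P = 6.098/8.140 = 0.7492 m
S = (Q·n / (1·A·R^(2/3)))² = (7.75×0.014 / (1×6.098×0.8249))² = 0.0004652

0.000465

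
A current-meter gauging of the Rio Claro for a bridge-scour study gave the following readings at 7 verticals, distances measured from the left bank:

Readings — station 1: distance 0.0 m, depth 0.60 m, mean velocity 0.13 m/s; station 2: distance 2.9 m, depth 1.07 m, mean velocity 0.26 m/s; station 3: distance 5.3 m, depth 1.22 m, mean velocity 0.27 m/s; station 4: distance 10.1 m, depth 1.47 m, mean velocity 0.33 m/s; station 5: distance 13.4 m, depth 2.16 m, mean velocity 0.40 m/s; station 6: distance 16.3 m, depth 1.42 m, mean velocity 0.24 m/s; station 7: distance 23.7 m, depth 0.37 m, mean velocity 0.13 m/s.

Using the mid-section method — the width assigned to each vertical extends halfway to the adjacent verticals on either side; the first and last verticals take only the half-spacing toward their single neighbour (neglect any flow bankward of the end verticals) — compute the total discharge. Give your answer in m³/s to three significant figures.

8.61 m³/s

w_1 = (2.9 − 0.0)/2 = 1.45 m; q_1 = 0.13 × 0.60 × 1.45 = 0.1131 m³/s
w_2 = (5.3 − 0.0)/2 = 2.65 m; q_2 = 0.26 × 1.07 × 2.65 = 0.7372 m³/s
w_3 = (10.1 − 2.9)/2 = 3.6 m; q_3 = 0.27 × 1.22 × 3.6 = 1.186 m³/s
w_4 = (13.4 − 5.3)/2 = 4.05 m; q_4 = 0.33 × 1.47 × 4.05 = 1.965 m³/s
w_5 = (16.3 − 10.1)/2 = 3.1 m; q_5 = 0.40 × 2.16 × 3.1 = 2.678 m³/s
w_6 = (23.7 − 13.4)/2 = 5.15 m; q_6 = 0.24 × 1.42 × 5.15 = 1.755 m³/s
w_7 = (23.7 − 16.3)/2 = 3.7 m; q_7 = 0.13 × 0.37 × 3.7 = 0.1780 m³/s
Q = Σ qᵢ = 8.612 m³/s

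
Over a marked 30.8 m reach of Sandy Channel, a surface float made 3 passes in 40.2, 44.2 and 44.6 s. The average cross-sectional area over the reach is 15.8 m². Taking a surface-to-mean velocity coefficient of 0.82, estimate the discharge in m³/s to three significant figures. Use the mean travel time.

9.28 m³/s

t̄ = (40.2 + 44.2 + 44.6) / 3 = 43 s
v_surface = L / t̄ = 30.8 / 43 = 0.7163 m/s
v_mean = 0.82 × 0.7163 = 0.5873 m/s
Q = A × v_mean = 15.8 × 0.5873 = 9.280 m³/s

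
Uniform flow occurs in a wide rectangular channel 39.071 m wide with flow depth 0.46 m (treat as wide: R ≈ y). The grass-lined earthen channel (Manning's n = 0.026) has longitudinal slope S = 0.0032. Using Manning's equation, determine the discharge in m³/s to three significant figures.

23.3 m³/s

A = b·y = 39.071 × 0.46 = 17.97 m²
Wide channel: R ≈ y = 0.46 m
Q = (1/n)·A·R^(2/3)·S^(1/2) = (1/0.026) × 17.97 × 0.4600^(2/3) × 0.0032^(1/2) = 23.30 m³/s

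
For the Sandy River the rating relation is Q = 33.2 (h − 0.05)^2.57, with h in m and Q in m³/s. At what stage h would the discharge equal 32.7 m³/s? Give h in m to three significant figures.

1.04 m

h − h₀ = (Q/C)^(1/b) = (32.7/33.2)^(1/2.57) = 0.9941 m
h = 0.05 + 0.9941 = 1.044 m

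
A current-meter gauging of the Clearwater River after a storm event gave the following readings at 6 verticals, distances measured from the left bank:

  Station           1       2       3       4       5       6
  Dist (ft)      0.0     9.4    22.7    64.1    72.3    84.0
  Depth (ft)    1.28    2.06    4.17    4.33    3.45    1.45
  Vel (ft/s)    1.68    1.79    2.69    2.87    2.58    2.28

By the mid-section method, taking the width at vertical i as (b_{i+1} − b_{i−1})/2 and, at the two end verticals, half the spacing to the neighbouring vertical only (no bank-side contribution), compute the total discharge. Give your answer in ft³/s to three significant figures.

775 ft³/s

w_1 = (9.4 − 0.0)/2 = 4.7 ft; q_1 = 1.68 × 1.28 × 4.7 = 10.11 ft³/s
w_2 = (22.7 − 0.0)/2 = 11.35 ft; q_2 = 1.79 × 2.06 × 11.35 = 41.85 ft³/s
w_3 = (64.1 − 9.4)/2 = 27.35 ft; q_3 = 2.69 × 4.17 × 27.35 = 306.8 ft³/s
w_4 = (72.3 − 22.7)/2 = 24.8 ft; q_4 = 2.87 × 4.33 × 24.8 = 308.2 ft³/s
w_5 = (84.0 − 64.1)/2 = 9.95 ft; q_5 = 2.58 × 3.45 × 9.95 = 88.56 ft³/s
w_6 = (84.0 − 72.3)/2 = 5.85 ft; q_6 = 2.28 × 1.45 × 5.85 = 19.34 ft³/s
Q = Σ qᵢ = 774.8 ft³/s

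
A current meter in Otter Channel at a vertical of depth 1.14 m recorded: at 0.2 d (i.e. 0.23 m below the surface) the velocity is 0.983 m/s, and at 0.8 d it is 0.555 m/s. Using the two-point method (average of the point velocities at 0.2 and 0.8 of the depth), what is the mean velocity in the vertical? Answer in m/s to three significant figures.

0.769 m/s

v̄ = (0.983 + 0.555) / 2 = 0.7690 m/s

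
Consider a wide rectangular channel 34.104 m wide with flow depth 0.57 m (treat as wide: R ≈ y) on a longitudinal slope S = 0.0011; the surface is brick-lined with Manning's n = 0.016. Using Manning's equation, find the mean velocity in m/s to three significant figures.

A = b·y = 34.104 × 0.57 = 19.44 m²
Wide channel: R ≈ y = 0.57 m
Q = (1/n)·A·R^(2/3)·S^(1/2) = (1/0.016) × 19.44 × 0.5700^(2/3) × 0.0011^(1/2) = 27.70 m³/s
V = Q/A = 27.70/19.44 = 1.425 m/s

1.43 m/s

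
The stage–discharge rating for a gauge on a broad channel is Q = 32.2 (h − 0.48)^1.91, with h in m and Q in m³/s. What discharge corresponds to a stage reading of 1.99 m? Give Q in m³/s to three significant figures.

Q = 32.2 × (1.99 − 0.48)^1.91 = 32.2 × 1.51^1.91 = 70.75 m³/s

70.7 m³/s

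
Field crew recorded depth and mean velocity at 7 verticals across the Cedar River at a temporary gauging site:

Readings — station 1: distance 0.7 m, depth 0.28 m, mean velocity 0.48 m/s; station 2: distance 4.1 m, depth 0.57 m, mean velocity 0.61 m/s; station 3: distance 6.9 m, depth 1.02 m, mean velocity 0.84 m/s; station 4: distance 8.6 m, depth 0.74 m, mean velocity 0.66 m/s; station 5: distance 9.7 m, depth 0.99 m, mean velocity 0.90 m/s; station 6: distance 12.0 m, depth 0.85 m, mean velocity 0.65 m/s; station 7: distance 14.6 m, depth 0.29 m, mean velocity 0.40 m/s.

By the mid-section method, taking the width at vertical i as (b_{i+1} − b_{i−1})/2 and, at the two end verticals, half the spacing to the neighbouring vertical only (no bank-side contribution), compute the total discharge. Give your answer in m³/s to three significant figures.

w_1 = (4.1 − 0.7)/2 = 1.7 m; q_1 = 0.48 × 0.28 × 1.7 = 0.2285 m³/s
w_2 = (6.9 − 0.7)/2 = 3.1 m; q_2 = 0.61 × 0.57 × 3.1 = 1.078 m³/s
w_3 = (8.6 − 4.1)/2 = 2.25 m; q_3 = 0.84 × 1.02 × 2.25 = 1.928 m³/s
w_4 = (9.7 − 6.9)/2 = 1.4 m; q_4 = 0.66 × 0.74 × 1.4 = 0.6838 m³/s
w_5 = (12.0 − 8.6)/2 = 1.7 m; q_5 = 0.90 × 0.99 × 1.7 = 1.515 m³/s
w_6 = (14.6 − 9.7)/2 = 2.45 m; q_6 = 0.65 × 0.85 × 2.45 = 1.354 m³/s
w_7 = (14.6 − 12.0)/2 = 1.3 m; q_7 = 0.40 × 0.29 × 1.3 = 0.1508 m³/s
Q = Σ qᵢ = 6.937 m³/s

6.94 m³/s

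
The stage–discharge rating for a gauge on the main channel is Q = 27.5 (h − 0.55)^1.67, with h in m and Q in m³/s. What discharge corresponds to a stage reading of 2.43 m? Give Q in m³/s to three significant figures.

Q = 27.5 × (2.43 − 0.55)^1.67 = 27.5 × 1.88^1.67 = 78.92 m³/s

78.9 m³/s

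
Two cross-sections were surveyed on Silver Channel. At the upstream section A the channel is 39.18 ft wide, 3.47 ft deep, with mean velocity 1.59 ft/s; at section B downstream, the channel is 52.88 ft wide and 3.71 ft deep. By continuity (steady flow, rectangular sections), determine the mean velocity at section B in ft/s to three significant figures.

Q = A₁V₁ = (39.18×3.47) × 1.59 = 216.2 ft³/s
A₂ = 52.88 × 3.71 = 196.2 ft²
V₂ = Q/A₂ = 216.2/196.2 = 1.102 ft/s

1.10 ft/s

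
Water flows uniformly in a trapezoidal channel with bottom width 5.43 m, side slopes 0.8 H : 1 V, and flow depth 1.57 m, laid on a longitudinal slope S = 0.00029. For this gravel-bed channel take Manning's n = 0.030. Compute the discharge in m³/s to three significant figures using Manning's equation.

6.39 m³/s

A = (b + z·y)·y = (5.43 + 0.8×1.57)×1.57 = 10.50 m²
P = b + 2y√(1+z²) = 5.43 + 2×1.57×√(1+0.8²) = 9.451 m
R = A/P = 10.50/9.451 = 1.111 m
Q = (1/n)·A·R^(2/3)·S^(1/2) = (1/0.030) × 10.50 × 1.111^(2/3) × 0.00029^(1/2) = 6.390 m³/s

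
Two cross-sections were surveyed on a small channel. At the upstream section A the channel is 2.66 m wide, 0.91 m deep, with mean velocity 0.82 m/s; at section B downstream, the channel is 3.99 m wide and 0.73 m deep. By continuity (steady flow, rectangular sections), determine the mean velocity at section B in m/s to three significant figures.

0.681 m/s

Q = A₁V₁ = (2.66×0.91) × 0.82 = 1.985 m³/s
A₂ = 3.99 × 0.73 = 2.913 m²
V₂ = Q/A₂ = 1.985/2.913 = 0.6815 m/s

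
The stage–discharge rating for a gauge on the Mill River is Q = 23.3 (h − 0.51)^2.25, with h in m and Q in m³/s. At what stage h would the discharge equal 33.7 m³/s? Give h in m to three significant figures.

1.69 m

h − h₀ = (Q/C)^(1/b) = (33.7/23.3)^(1/2.25) = 1.178 m
h = 0.51 + 1.178 = 1.688 m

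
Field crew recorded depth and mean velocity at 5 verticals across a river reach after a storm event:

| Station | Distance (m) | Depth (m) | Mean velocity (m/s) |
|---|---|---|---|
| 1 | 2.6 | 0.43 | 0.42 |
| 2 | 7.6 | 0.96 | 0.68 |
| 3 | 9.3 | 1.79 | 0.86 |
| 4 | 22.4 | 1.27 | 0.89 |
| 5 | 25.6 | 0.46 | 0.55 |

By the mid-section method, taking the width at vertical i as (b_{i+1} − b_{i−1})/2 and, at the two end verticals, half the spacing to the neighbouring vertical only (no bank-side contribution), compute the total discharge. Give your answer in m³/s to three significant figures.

w_1 = (7.6 − 2.6)/2 = 2.5 m; q_1 = 0.42 × 0.43 × 2.5 = 0.4515 m³/s
w_2 = (9.3 − 2.6)/2 = 3.35 m; q_2 = 0.68 × 0.96 × 3.35 = 2.187 m³/s
w_3 = (22.4 − 7.6)/2 = 7.4 m; q_3 = 0.86 × 1.79 × 7.4 = 11.39 m³/s
w_4 = (25.6 − 9.3)/2 = 8.15 m; q_4 = 0.89 × 1.27 × 8.15 = 9.212 m³/s
w_5 = (25.6 − 22.4)/2 = 1.6 m; q_5 = 0.55 × 0.46 × 1.6 = 0.4048 m³/s
Q = Σ qᵢ = 23.65 m³/s

23.6 m³/s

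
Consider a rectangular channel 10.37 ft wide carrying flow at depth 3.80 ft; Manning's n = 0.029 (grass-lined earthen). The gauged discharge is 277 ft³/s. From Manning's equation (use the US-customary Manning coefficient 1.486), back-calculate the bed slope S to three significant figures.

0.00661

A = b·y = 10.37 × 3.80 = 39.41 ft²
P = b + 2y = 10.37 + 2×3.80 = 17.97 ft
R = A/P = 39.41/17.97 = 2.193 ft
S = (Q·n / (1.486·A·R^(2/3)))² = (277×0.029 / (1.486×39.41×1.688))² = 0.006606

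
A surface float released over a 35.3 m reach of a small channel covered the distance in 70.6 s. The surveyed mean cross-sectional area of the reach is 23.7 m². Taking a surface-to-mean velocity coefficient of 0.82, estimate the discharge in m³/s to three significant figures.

9.72 m³/s

v_surface = L / t̄ = 35.3 / 70.6 = 0.5000 m/s
v_mean = 0.82 × 0.5000 = 0.4100 m/s
Q = A × v_mean = 23.7 × 0.4100 = 9.717 m³/s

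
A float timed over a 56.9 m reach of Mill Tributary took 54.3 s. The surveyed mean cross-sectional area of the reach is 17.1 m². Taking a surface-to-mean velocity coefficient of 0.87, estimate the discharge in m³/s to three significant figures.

15.6 m³/s

v_surface = L / t̄ = 56.9 / 54.3 = 1.048 m/s
v_mean = 0.87 × 1.048 = 0.9117 m/s
Q = A × v_mean = 17.1 × 0.9117 = 15.59 m³/s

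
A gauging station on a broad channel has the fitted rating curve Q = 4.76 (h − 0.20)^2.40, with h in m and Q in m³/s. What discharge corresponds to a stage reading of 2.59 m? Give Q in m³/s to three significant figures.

Q = 4.76 × (2.59 − 0.20)^2.40 = 4.76 × 2.39^2.40 = 38.53 m³/s

38.5 m³/s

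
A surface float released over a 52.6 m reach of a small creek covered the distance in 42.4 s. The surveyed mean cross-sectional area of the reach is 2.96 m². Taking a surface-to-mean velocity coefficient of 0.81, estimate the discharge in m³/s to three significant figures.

2.97 m³/s

v_surface = L / t̄ = 52.6 / 42.4 = 1.241 m/s
v_mean = 0.81 × 1.241 = 1.005 m/s
Q = A × v_mean = 2.96 × 1.005 = 2.974 m³/s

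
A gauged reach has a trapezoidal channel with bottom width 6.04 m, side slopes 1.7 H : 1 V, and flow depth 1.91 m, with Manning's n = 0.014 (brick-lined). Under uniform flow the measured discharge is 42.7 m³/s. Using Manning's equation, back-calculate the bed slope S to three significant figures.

0.000795

A = (b + z·y)·y = (6.04 + 1.7×1.91)×1.91 = 17.74 m²
P = b + 2y√(1+z²) = 6.04 + 2×1.91×√(1+1.7²) = 13.57 m
R = A/P = 17.74/13.57 = 1.307 m
S = (Q·n / (1·A·R^(2/3)))² = (42.7×0.014 / (1×17.74×1.195))² = 0.0007950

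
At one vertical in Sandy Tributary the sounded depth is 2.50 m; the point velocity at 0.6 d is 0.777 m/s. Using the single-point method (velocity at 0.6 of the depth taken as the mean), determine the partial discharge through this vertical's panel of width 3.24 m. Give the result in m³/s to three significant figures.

6.29 m³/s

v̄ = v₀.₆ = 0.777 m/s
q = v̄ × d × w = 0.7770 × 2.50 × 3.24 = 6.294 m³/s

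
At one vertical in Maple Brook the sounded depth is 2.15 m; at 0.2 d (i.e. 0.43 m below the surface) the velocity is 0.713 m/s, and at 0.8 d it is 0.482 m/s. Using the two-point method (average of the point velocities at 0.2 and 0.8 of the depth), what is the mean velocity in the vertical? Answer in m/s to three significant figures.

v̄ = (0.713 + 0.482) / 2 = 0.5975 m/s

0.598 m/s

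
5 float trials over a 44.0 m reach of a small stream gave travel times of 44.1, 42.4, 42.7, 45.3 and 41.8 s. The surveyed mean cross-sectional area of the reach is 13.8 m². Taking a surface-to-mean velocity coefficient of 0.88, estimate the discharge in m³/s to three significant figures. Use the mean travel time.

t̄ = (44.1 + 42.4 + 42.7 + 45.3 + 41.8) / 5 = 43.26 s
v_surface = L / t̄ = 44.0 / 43.26 = 1.017 m/s
v_mean = 0.88 × 1.017 = 0.8951 m/s
Q = A × v_mean = 13.8 × 0.8951 = 12.35 m³/s

12.4 m³/s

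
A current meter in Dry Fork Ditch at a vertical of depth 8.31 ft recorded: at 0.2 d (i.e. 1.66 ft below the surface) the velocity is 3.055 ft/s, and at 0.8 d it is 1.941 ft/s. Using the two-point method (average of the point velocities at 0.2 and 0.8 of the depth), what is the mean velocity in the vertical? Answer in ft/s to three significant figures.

v̄ = (3.055 + 1.941) / 2 = 2.498 ft/s

2.50 ft/s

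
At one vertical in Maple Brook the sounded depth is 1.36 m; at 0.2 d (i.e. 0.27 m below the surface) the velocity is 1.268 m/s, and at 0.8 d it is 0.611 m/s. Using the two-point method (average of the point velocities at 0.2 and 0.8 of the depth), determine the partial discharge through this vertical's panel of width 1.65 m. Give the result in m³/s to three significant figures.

2.11 m³/s

v̄ = (1.268 + 0.611) / 2 = 0.9395 m/s
q = v̄ × d × w = 0.9395 × 1.36 × 1.65 = 2.108 m³/s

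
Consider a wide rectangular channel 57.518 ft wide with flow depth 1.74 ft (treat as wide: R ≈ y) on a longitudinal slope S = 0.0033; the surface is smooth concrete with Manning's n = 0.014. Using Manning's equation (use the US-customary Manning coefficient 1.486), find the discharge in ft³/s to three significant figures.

883 ft³/s

A = b·y = 57.518 × 1.74 = 100.1 ft²
Wide channel: R ≈ y = 1.74 ft
Q = (1.486/n)·A·R^(2/3)·S^(1/2) = (1.486/0.014) × 100.1 × 1.740^(2/3) × 0.0033^(1/2) = 882.8 ft³/s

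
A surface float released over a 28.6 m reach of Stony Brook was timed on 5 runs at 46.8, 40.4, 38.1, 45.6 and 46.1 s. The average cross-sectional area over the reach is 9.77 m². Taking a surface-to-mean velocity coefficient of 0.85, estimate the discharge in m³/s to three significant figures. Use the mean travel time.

5.47 m³/s

t̄ = (46.8 + 40.4 + 38.1 + 45.6 + 46.1) / 5 = 43.4 s
v_surface = L / t̄ = 28.6 / 43.4 = 0.6590 m/s
v_mean = 0.85 × 0.6590 = 0.5601 m/s
Q = A × v_mean = 9.77 × 0.5601 = 5.473 m³/s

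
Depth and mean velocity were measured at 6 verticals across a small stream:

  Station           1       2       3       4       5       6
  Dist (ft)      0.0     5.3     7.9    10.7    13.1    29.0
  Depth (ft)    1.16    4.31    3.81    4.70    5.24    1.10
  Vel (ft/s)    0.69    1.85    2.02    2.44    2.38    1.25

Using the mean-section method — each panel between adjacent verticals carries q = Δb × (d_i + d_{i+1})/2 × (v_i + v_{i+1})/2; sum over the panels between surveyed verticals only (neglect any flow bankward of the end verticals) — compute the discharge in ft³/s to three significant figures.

186 ft³/s

Panel 1-2: Δb = 5.3 ft, d̄ = (1.16+4.31)/2 = 2.735, v̄ = (0.69+1.85)/2 = 1.27 → q = 5.3×2.735×1.27 = 18.41 ft³/s
Panel 2-3: Δb = 2.6 ft, d̄ = (4.31+3.81)/2 = 4.06, v̄ = (1.85+2.02)/2 = 1.935 → q = 2.6×4.06×1.935 = 20.43 ft³/s
Panel 3-4: Δb = 2.8 ft, d̄ = (3.81+4.70)/2 = 4.255, v̄ = (2.02+2.44)/2 = 2.23 → q = 2.8×4.255×2.23 = 26.57 ft³/s
Panel 4-5: Δb = 2.4 ft, d̄ = (4.70+5.24)/2 = 4.97, v̄ = (2.44+2.38)/2 = 2.41 → q = 2.4×4.97×2.41 = 28.75 ft³/s
Panel 5-6: Δb = 15.9 ft, d̄ = (5.24+1.10)/2 = 3.17, v̄ = (2.38+1.25)/2 = 1.815 → q = 15.9×3.17×1.815 = 91.48 ft³/s
Q = Σ q = 185.6 ft³/s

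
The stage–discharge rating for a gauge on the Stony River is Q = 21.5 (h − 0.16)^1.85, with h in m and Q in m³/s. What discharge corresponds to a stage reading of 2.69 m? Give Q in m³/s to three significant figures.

Q = 21.5 × (2.69 − 0.16)^1.85 = 21.5 × 2.53^1.85 = 119.7 m³/s

120 m³/s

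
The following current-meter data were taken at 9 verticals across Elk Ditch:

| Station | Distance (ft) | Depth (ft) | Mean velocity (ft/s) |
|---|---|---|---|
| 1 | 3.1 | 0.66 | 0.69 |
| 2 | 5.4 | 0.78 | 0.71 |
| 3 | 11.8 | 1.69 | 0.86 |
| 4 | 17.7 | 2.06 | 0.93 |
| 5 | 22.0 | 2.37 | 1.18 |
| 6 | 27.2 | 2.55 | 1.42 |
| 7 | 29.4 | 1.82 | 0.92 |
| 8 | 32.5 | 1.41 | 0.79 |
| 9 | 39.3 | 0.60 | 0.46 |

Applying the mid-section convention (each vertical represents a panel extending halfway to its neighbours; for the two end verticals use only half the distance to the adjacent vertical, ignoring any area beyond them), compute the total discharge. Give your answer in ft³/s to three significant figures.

w_1 = (5.4 − 3.1)/2 = 1.15 ft; q_1 = 0.69 × 0.66 × 1.15 = 0.5237 ft³/s
w_2 = (11.8 − 3.1)/2 = 4.35 ft; q_2 = 0.71 × 0.78 × 4.35 = 2.409 ft³/s
w_3 = (17.7 − 5.4)/2 = 6.15 ft; q_3 = 0.86 × 1.69 × 6.15 = 8.938 ft³/s
w_4 = (22.0 − 11.8)/2 = 5.1 ft; q_4 = 0.93 × 2.06 × 5.1 = 9.771 ft³/s
w_5 = (27.2 − 17.7)/2 = 4.75 ft; q_5 = 1.18 × 2.37 × 4.75 = 13.28 ft³/s
w_6 = (29.4 − 22.0)/2 = 3.7 ft; q_6 = 1.42 × 2.55 × 3.7 = 13.40 ft³/s
w_7 = (32.5 − 27.2)/2 = 2.65 ft; q_7 = 0.92 × 1.82 × 2.65 = 4.437 ft³/s
w_8 = (39.3 − 29.4)/2 = 4.95 ft; q_8 = 0.79 × 1.41 × 4.95 = 5.514 ft³/s
w_9 = (39.3 − 32.5)/2 = 3.4 ft; q_9 = 0.46 × 0.60 × 3.4 = 0.9384 ft³/s
Q = Σ qᵢ = 59.21 ft³/s

59.2 ft³/s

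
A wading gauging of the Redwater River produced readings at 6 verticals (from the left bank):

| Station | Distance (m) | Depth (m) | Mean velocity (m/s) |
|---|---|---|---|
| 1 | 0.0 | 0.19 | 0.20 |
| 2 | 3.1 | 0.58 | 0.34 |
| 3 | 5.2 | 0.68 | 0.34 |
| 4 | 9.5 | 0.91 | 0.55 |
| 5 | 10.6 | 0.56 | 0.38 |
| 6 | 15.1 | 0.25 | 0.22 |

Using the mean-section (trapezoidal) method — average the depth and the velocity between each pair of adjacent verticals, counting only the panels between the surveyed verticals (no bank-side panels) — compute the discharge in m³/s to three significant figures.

3.22 m³/s

Panel 1-2: Δb = 3.1 m, d̄ = (0.19+0.58)/2 = 0.385, v̄ = (0.20+0.34)/2 = 0.27 → q = 3.1×0.385×0.27 = 0.3222 m³/s
Panel 2-3: Δb = 2.1 m, d̄ = (0.58+0.68)/2 = 0.63, v̄ = (0.34+0.34)/2 = 0.34 → q = 2.1×0.63×0.34 = 0.4498 m³/s
Panel 3-4: Δb = 4.3 m, d̄ = (0.68+0.91)/2 = 0.795, v̄ = (0.34+0.55)/2 = 0.445 → q = 4.3×0.795×0.445 = 1.521 m³/s
Panel 4-5: Δb = 1.1 m, d̄ = (0.91+0.56)/2 = 0.735, v̄ = (0.55+0.38)/2 = 0.465 → q = 1.1×0.735×0.465 = 0.3760 m³/s
Panel 5-6: Δb = 4.5 m, d̄ = (0.56+0.25)/2 = 0.405, v̄ = (0.38+0.22)/2 = 0.3 → q = 4.5×0.405×0.3 = 0.5468 m³/s
Q = Σ q = 3.216 m³/s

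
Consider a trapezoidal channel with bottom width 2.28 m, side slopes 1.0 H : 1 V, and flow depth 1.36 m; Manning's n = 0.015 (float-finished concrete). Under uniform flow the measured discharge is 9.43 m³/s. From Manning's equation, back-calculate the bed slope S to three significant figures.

0.00108

A = (b + z·y)·y = (2.28 + 1.0×1.36)×1.36 = 4.950 m²
P = b + 2y√(1+z²) = 2.28 + 2×1.36×√(1+1.0²) = 6.127 m
R = A/P = 4.950/6.127 = 0.8080 m
S = (Q·n / (1·A·R^(2/3)))² = (9.43×0.015 / (1×4.950×0.8675))² = 0.001085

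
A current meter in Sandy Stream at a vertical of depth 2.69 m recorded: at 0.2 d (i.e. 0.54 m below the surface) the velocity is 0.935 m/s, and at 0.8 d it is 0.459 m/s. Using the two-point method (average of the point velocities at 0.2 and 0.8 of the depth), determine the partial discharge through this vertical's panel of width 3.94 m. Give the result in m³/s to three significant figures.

v̄ = (0.935 + 0.459) / 2 = 0.6970 m/s
q = v̄ × d × w = 0.6970 × 2.69 × 3.94 = 7.387 m³/s

7.39 m³/s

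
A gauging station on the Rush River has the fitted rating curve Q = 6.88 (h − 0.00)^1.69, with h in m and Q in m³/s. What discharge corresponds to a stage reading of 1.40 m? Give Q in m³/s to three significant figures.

12.1 m³/s

Q = 6.88 × (1.40 − 0.00)^1.69 = 6.88 × 1.4^1.69 = 12.15 m³/s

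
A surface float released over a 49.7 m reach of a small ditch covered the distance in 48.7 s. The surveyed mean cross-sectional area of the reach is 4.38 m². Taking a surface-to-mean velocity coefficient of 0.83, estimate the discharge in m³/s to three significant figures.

3.71 m³/s

v_surface = L / t̄ = 49.7 / 48.7 = 1.021 m/s
v_mean = 0.83 × 1.021 = 0.8470 m/s
Q = A × v_mean = 4.38 × 0.8470 = 3.710 m³/s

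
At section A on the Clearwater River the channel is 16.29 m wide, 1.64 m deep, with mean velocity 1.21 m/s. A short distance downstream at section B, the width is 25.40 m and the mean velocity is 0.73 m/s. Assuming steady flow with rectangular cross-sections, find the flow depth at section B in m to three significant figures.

Q = A₁V₁ = (16.29×1.64) × 1.21 = 32.33 m³/s
d₂ = Q/(b₂ V₂) = 32.33/(25.40×0.73) = 1.743 m

1.74 m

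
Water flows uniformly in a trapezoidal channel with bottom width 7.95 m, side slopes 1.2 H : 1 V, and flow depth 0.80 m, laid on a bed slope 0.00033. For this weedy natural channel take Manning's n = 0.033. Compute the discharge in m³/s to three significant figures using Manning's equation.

A = (b + z·y)·y = (7.95 + 1.2×0.80)×0.80 = 7.128 m²
P = b + 2y√(1+z²) = 7.95 + 2×0.80×√(1+1.2²) = 10.45 m
R = A/P = 7.128/10.45 = 0.6822 m
Q = (1/n)·A·R^(2/3)·S^(1/2) = (1/0.033) × 7.128 × 0.6822^(2/3) × 0.00033^(1/2) = 3.041 m³/s

3.04 m³/s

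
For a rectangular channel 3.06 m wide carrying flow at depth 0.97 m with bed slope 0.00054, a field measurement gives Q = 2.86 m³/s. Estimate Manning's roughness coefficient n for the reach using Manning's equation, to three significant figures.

A = b·y = 3.06 × 0.97 = 2.968 m²
P = b + 2y = 3.06 + 2×0.97 = 5.000 m
R = A/P = 2.968/5.000 = 0.5936 m
n = (1/Q)·A·R^(2/3)·S^(1/2) = (1/2.86) × 2.968 × 0.7063 × 0.02324 = 0.01703

0.0170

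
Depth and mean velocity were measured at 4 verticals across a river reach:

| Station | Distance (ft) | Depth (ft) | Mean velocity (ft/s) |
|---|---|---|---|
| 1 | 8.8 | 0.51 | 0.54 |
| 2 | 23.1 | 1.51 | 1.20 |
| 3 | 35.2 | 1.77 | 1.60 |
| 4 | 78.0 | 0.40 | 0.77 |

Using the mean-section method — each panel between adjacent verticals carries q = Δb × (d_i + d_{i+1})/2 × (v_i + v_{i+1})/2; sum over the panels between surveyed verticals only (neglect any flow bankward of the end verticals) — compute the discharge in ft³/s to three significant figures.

95.4 ft³/s

Panel 1-2: Δb = 14.3 ft, d̄ = (0.51+1.51)/2 = 1.01, v̄ = (0.54+1.20)/2 = 0.87 → q = 14.3×1.01×0.87 = 12.57 ft³/s
Panel 2-3: Δb = 12.1 ft, d̄ = (1.51+1.77)/2 = 1.64, v̄ = (1.20+1.60)/2 = 1.4 → q = 12.1×1.64×1.4 = 27.78 ft³/s
Panel 3-4: Δb = 42.8 ft, d̄ = (1.77+0.40)/2 = 1.085, v̄ = (1.60+0.77)/2 = 1.185 → q = 42.8×1.085×1.185 = 55.03 ft³/s
Q = Σ q = 95.38 ft³/s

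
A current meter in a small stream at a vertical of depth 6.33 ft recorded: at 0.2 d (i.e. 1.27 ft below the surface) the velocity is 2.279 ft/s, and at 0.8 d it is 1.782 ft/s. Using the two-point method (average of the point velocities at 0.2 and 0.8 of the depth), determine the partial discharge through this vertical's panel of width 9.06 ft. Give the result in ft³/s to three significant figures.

v̄ = (2.279 + 1.782) / 2 = 2.031 ft/s
q = v̄ × d × w = 2.031 × 6.33 × 9.06 = 116.4 ft³/s

116 ft³/s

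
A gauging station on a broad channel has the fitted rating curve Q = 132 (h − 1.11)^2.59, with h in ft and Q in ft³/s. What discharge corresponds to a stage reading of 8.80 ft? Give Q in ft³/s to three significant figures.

Q = 132 × (8.80 − 1.11)^2.59 = 132 × 7.69^2.59 = 26010 ft³/s

26000 ft³/s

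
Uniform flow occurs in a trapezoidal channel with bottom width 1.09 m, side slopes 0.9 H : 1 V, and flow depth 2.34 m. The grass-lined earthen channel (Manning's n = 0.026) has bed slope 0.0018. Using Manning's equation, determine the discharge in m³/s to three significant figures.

A = (b + z·y)·y = (1.09 + 0.9×2.34)×2.34 = 7.479 m²
P = b + 2y√(1+z²) = 1.09 + 2×2.34×√(1+0.9²) = 7.386 m
R = A/P = 7.479/7.386 = 1.013 m
Q = (1/n)·A·R^(2/3)·S^(1/2) = (1/0.026) × 7.479 × 1.013^(2/3) × 0.0018^(1/2) = 12.31 m³/s

12.3 m³/s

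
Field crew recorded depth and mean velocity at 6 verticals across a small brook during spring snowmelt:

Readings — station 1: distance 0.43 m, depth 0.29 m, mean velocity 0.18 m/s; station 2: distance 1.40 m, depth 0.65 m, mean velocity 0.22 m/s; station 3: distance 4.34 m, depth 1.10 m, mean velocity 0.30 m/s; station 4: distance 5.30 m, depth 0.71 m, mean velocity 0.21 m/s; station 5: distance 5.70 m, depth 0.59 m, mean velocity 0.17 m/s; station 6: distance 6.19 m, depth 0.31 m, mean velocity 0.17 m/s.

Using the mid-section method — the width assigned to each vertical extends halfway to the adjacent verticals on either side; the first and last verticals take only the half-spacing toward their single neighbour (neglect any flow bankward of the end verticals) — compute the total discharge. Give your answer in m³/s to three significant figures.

1.11 m³/s

w_1 = (1.40 − 0.43)/2 = 0.485 m; q_1 = 0.18 × 0.29 × 0.485 = 0.02532 m³/s
w_2 = (4.34 − 0.43)/2 = 1.955 m; q_2 = 0.22 × 0.65 × 1.955 = 0.2796 m³/s
w_3 = (5.30 − 1.40)/2 = 1.95 m; q_3 = 0.30 × 1.10 × 1.95 = 0.6435 m³/s
w_4 = (5.70 − 4.34)/2 = 0.68 m; q_4 = 0.21 × 0.71 × 0.68 = 0.1014 m³/s
w_5 = (6.19 − 5.30)/2 = 0.445 m; q_5 = 0.17 × 0.59 × 0.445 = 0.04463 m³/s
w_6 = (6.19 − 5.70)/2 = 0.245 m; q_6 = 0.17 × 0.31 × 0.245 = 0.01291 m³/s
Q = Σ qᵢ = 1.107 m³/s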